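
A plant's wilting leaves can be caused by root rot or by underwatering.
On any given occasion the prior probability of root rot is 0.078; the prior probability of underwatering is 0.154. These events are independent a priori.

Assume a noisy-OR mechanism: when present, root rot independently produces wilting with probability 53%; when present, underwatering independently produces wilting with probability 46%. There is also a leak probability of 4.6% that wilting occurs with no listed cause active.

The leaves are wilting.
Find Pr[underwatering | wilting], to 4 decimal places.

Under noisy-OR, P(wilting | causes) = 1 − (1−0.046)·∏(1−qᵢ) over the active causes.
Numerator (weight on configurations with underwatering): 0.068841 + 0.009104 = 0.077945
Denominator P(wilting): 0.046·0.922·0.846 + 0.48484·0.922·0.154 + 0.55162·0.078·0.846 + 0.757875·0.078·0.154 = 0.150226
P(underwatering | wilting) = 0.077945/0.150226 ≈ 0.5189

Pr[underwatering | wilting] ≈ 0.5189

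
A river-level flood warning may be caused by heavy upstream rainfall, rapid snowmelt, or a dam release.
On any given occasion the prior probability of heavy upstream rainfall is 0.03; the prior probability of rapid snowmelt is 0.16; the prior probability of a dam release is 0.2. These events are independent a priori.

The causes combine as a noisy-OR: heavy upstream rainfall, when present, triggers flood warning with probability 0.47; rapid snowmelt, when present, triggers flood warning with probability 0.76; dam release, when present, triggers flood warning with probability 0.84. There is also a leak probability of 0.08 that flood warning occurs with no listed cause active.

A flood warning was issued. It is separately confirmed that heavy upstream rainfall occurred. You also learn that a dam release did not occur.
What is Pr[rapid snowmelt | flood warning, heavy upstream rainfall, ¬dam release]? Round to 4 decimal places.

Pr[rapid snowmelt | flood warning, heavy upstream rainfall, ¬dam release] ≈ 0.2471

Under noisy-OR, P(flood warning | causes) = 1 − (1−0.08)·∏(1−qᵢ) over the active causes.
Weight on rapid snowmelt=true, given the evidence: 0.882976×0.16 = 0.141276
The normalizing constant is 0.5124×0.84 + 0.882976×0.16 = 0.571692
Posterior = 0.141276 / 0.571692 ≈ 0.2471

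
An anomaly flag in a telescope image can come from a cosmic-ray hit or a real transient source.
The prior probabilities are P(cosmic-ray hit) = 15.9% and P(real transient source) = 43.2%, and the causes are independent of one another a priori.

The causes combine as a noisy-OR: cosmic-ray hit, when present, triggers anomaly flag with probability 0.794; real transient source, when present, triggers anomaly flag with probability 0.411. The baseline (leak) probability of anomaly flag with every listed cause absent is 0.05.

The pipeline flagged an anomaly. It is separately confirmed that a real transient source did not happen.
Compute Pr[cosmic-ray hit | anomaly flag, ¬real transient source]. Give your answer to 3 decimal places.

Under noisy-OR, P(anomaly flag | causes) = 1 − (1−0.05)·∏(1−qᵢ) over the active causes.
P(anomaly flag | ¬real transient source) = 0.05*0.841 + 0.8043*0.159 = 0.042050 + 0.127884 = 0.169934
The cosmic-ray hit-present share is 0.8043*0.159 = 0.127884.
So P(cosmic-ray hit | anomaly flag, ¬real transient source) = 0.127884/0.169934 ≈ 0.753.

Pr[cosmic-ray hit | anomaly flag, ¬real transient source] ≈ 0.753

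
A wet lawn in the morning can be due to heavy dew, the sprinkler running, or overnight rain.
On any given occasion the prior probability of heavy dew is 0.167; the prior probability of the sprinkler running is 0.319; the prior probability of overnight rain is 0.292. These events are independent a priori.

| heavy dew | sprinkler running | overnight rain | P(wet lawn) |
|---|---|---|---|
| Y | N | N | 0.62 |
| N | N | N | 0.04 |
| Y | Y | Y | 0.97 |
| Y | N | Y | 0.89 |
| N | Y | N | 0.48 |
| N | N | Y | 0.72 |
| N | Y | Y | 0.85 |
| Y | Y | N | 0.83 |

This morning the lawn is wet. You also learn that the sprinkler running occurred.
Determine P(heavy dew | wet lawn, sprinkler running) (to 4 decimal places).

P(wet lawn | sprinkler running) = 0.48×0.833×0.708 + 0.85×0.833×0.292 + 0.83×0.167×0.708 + 0.97×0.167×0.292 = 0.283087 + 0.206751 + 0.098136 + 0.047301 = 0.635275
Restricting to configurations with heavy dew present: 0.098136 + 0.047301 = 0.145437.
P(heavy dew | wet lawn, sprinkler running) = 0.145437 / 0.635275 ≈ 0.2289

P(heavy dew | wet lawn, sprinkler running) ≈ 0.2289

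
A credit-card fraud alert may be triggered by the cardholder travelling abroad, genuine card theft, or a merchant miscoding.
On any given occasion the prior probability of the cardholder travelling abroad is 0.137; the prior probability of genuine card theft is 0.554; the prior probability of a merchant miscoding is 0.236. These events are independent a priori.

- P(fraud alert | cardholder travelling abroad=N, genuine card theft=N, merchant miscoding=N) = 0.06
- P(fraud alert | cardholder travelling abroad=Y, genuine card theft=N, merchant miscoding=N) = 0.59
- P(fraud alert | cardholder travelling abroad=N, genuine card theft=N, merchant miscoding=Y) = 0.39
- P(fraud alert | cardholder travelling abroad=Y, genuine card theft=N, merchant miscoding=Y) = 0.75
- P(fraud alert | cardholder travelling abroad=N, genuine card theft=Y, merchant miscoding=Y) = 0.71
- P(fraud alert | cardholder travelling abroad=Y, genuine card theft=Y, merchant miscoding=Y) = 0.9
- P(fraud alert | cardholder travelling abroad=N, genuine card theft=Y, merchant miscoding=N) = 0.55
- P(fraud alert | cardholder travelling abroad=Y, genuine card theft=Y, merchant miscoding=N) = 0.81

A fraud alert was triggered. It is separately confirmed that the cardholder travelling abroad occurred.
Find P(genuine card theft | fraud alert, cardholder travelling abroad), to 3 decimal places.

Numerator (weight on configurations with genuine card theft): 0.342837 + 0.117670 = 0.460507
Denominator P(fraud alert | cardholder travelling abroad): 0.59×0.446×0.764 + 0.75×0.446×0.236 + 0.81×0.554×0.764 + 0.9×0.554×0.236 = 0.740488
P(genuine card theft | fraud alert, cardholder travelling abroad) = 0.460507/0.740488 ≈ 0.622

P(genuine card theft | fraud alert, cardholder travelling abroad) ≈ 0.622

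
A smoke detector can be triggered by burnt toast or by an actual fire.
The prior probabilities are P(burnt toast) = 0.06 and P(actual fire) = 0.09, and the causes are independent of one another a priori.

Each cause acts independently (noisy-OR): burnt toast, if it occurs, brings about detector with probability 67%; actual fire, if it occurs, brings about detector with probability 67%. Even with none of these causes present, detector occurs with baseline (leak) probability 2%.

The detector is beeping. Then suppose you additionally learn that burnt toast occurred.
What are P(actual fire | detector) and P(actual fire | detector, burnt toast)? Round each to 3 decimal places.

Under noisy-OR, P(detector | causes) = 1 − (1−0.02)·∏(1−qᵢ) over the active causes.
Enumerate the 4 (burnt toast, actual fire) configurations and weight by the priors:
  P(detector) = 0.02·0.94·0.91 + 0.6766·0.94·0.09 + 0.6766·0.06·0.91 + 0.893278·0.06·0.09
        = 0.017108 + 0.057240 + 0.036942 + 0.004824 = 0.116114
Keeping only the actual fire-present terms gives 0.062064, so
  P(actual fire | detector) = 0.062064 / 0.116114 ≈ 0.535

Now condition on the additional information:
By total probability over both values of actual fire:
  P(detector | burnt toast) = 0.6766·0.91 + 0.893278·0.09
        = 0.615706 + 0.080395 = 0.696101
Configurations with actual fire contribute 0.080395, so
  P(actual fire | detector, burnt toast) = 0.080395 / 0.696101 ≈ 0.115
— burnt toast explains away the evidence for actual fire.

P(actual fire | detector) ≈ 0.535; P(actual fire | detector, burnt toast) ≈ 0.115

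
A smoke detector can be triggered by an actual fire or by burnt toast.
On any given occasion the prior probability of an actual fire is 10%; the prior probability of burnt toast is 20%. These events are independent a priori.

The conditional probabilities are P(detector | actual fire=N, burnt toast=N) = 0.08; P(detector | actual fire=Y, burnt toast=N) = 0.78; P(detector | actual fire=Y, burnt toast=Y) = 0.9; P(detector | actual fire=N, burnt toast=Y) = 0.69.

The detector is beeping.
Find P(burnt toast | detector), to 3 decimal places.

P(burnt toast | detector) ≈ 0.542

Sum P(detector|·) weighted by the priors over the 4 (actual fire, burnt toast) configurations:
  P(detector) = 0.08×0.9×0.8 + 0.69×0.9×0.2 + 0.78×0.1×0.8 + 0.9×0.1×0.2
        = 0.057600 + 0.124200 + 0.062400 + 0.018000 = 0.262200
Configurations with burnt toast contribute 0.142200, so
  P(burnt toast | detector) = 0.142200 / 0.262200 ≈ 0.542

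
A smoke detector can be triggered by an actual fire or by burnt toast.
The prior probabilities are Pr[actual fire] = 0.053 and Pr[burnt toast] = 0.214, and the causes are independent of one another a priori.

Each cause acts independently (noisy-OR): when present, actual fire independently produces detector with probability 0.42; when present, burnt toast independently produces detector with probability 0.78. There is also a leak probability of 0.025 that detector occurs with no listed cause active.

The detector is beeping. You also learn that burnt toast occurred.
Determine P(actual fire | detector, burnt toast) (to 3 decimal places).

P(actual fire | detector, burnt toast) ≈ 0.059

Under noisy-OR, P(detector | causes) = 1 − (1−0.025)·∏(1−qᵢ) over the active causes.
For the numerator, keep only actual fire=true terms: 0.87559*0.053 = 0.046406
Denominator P(detector | burnt toast): 0.7855*0.947 + 0.87559*0.053 = 0.790274
P(actual fire | detector, burnt toast) = 0.046406/0.790274 ≈ 0.059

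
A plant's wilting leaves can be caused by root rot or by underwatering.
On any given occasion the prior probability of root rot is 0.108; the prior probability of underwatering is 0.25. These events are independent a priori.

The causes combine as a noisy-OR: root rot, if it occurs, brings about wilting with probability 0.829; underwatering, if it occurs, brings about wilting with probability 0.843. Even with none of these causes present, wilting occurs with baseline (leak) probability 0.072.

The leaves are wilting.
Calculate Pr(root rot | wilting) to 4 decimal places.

Under noisy-OR, P(wilting | causes) = 1 − (1−0.072)·∏(1−qᵢ) over the active causes.
P(wilting) = 0.072·0.892·0.75 + 0.854304·0.892·0.25 + 0.841312·0.108·0.75 + 0.975086·0.108·0.25 = 0.048168 + 0.190510 + 0.068146 + 0.026327 = 0.333151
Of this, 0.094473 comes from 0.068146 + 0.026327 (the root rot=true cases).
Hence the posterior is 0.094473/0.333151 ≈ 0.2836.

Pr(root rot | wilting) ≈ 0.2836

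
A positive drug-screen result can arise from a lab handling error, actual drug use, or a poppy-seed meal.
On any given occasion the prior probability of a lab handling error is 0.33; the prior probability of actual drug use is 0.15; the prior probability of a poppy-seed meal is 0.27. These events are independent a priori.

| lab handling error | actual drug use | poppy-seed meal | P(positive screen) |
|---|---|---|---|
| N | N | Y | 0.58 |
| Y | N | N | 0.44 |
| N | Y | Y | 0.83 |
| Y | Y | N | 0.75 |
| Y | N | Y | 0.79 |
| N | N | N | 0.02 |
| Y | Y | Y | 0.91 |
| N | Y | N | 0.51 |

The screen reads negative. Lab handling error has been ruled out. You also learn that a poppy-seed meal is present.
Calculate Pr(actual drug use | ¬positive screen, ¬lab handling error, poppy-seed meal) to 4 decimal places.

Pr(actual drug use | ¬positive screen, ¬lab handling error, poppy-seed meal) ≈ 0.0667

P(¬positive screen | ¬lab handling error, poppy-seed meal) = 0.42*0.85 + 0.17*0.15 = 0.357000 + 0.025500 = 0.382500
Restricting to configurations with actual drug use present: 0.17*0.15 = 0.025500.
Hence the posterior is 0.025500/0.382500 ≈ 0.0667.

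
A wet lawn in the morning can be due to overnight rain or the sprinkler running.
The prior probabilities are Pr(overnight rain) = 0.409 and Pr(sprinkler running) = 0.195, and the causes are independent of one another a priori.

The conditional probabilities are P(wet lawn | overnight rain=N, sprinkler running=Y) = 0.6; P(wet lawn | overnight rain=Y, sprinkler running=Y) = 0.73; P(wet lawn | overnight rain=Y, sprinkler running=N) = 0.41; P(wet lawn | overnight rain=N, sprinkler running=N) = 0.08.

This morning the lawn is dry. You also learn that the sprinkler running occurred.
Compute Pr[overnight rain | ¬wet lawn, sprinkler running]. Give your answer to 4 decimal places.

Pr[overnight rain | ¬wet lawn, sprinkler running] ≈ 0.3184

Weight on overnight rain=true, given the evidence: 0.27·0.409 = 0.110430
The normalizing constant is 0.4·0.591 + 0.27·0.409 = 0.346830
Posterior = 0.110430 / 0.346830 ≈ 0.3184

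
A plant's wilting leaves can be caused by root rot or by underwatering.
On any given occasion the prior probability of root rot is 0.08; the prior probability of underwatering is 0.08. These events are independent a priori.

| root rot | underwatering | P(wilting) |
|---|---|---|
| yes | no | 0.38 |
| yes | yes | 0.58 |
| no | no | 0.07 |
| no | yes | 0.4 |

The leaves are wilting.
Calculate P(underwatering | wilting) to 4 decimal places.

For the numerator, keep only underwatering=true terms: 0.029440 + 0.003712 = 0.033152
Normalizer over all consistent configurations: 0.07·0.92·0.92 + 0.4·0.92·0.08 + 0.38·0.08·0.92 + 0.58·0.08·0.08 = 0.120368
Posterior = 0.033152 / 0.120368 ≈ 0.2754

P(underwatering | wilting) ≈ 0.2754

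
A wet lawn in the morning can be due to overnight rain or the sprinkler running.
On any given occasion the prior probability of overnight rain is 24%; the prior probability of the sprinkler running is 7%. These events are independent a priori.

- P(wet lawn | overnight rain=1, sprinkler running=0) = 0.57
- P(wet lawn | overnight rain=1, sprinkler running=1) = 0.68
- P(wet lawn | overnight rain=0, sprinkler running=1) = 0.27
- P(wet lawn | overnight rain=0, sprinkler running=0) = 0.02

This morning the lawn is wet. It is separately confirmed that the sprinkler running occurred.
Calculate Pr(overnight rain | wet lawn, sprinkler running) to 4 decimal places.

Pr(overnight rain | wet lawn, sprinkler running) ≈ 0.4430

Enumerate both values of overnight rain and weight by the priors:
  P(wet lawn | sprinkler running) = 0.27*0.76 + 0.68*0.24
        = 0.205200 + 0.163200 = 0.368400
Configurations with overnight rain contribute 0.163200, so
  P(overnight rain | wet lawn, sprinkler running) = 0.163200 / 0.368400 ≈ 0.4430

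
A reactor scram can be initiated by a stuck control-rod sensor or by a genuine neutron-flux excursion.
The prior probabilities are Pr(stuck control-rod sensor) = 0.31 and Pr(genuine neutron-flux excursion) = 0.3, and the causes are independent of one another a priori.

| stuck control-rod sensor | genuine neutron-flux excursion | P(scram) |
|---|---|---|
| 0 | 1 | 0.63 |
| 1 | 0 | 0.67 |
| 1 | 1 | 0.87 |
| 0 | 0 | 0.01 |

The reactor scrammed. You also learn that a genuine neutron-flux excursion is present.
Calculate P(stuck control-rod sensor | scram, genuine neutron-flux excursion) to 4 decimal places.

P(stuck control-rod sensor | scram, genuine neutron-flux excursion) ≈ 0.3829

Sum P(scram|·) weighted by the priors over both values of stuck control-rod sensor:
  P(scram | genuine neutron-flux excursion) = 0.63*0.69 + 0.87*0.31
        = 0.434700 + 0.269700 = 0.704400
Keeping only the stuck control-rod sensor-present terms gives 0.269700, so
  P(stuck control-rod sensor | scram, genuine neutron-flux excursion) = 0.269700 / 0.704400 ≈ 0.3829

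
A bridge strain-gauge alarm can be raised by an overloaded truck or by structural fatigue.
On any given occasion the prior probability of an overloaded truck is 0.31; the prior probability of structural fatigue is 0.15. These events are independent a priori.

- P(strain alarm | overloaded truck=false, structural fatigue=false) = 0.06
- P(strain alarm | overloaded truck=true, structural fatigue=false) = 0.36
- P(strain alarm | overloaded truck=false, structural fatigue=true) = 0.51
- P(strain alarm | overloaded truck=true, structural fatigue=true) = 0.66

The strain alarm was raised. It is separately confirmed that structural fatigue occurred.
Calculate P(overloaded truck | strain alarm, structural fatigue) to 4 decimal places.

P(strain alarm | structural fatigue) = 0.51*0.69 + 0.66*0.31 = 0.351900 + 0.204600 = 0.556500
The overloaded truck-present share is 0.66*0.31 = 0.204600.
So P(overloaded truck | strain alarm, structural fatigue) = 0.204600/0.556500 ≈ 0.3677.

P(overloaded truck | strain alarm, structural fatigue) ≈ 0.3677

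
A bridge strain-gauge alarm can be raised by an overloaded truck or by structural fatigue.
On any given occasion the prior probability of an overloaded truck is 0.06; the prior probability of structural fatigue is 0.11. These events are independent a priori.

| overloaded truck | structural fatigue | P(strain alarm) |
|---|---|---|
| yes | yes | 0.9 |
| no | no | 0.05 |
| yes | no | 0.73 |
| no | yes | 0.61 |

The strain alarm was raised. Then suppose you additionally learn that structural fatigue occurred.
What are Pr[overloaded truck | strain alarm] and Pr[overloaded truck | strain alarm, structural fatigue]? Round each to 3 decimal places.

P(strain alarm) = 0.05·0.94·0.89 + 0.61·0.94·0.11 + 0.73·0.06·0.89 + 0.9·0.06·0.11 = 0.041830 + 0.063074 + 0.038982 + 0.005940 = 0.149826
Of this, 0.044922 comes from 0.038982 + 0.005940 (the overloaded truck=true cases).
Hence the posterior is 0.044922/0.149826 ≈ 0.300.

Now also conditioning on structural fatigue=true:
By total probability over both values of overloaded truck:
  P(strain alarm | structural fatigue) = 0.61×0.94 + 0.9×0.06
        = 0.573400 + 0.054000 = 0.627400
Configurations with overloaded truck contribute 0.054000, so
  P(overloaded truck | strain alarm, structural fatigue) = 0.054000 / 0.627400 ≈ 0.086
This is intercausal reasoning (explaining away): once structural fatigue accounts for the strain alarm, overloaded truck becomes less likely.

Pr[overloaded truck | strain alarm] ≈ 0.300; Pr[overloaded truck | strain alarm, structural fatigue] ≈ 0.086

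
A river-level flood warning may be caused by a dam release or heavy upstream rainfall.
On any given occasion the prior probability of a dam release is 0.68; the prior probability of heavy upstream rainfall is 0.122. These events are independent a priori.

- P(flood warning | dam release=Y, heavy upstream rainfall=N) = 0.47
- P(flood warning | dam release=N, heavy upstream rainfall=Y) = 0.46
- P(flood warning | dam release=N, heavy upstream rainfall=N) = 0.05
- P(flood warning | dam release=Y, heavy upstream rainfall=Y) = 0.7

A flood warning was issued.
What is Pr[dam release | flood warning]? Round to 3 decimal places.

By total probability over the 4 (dam release, heavy upstream rainfall) configurations:
  P(flood warning) = 0.05*0.32*0.878 + 0.46*0.32*0.122 + 0.47*0.68*0.878 + 0.7*0.68*0.122
        = 0.014048 + 0.017958 + 0.280609 + 0.058072 = 0.370687
The terms with dam release present sum to 0.338681, so
  P(dam release | flood warning) = 0.338681 / 0.370687 ≈ 0.914

Pr[dam release | flood warning] ≈ 0.914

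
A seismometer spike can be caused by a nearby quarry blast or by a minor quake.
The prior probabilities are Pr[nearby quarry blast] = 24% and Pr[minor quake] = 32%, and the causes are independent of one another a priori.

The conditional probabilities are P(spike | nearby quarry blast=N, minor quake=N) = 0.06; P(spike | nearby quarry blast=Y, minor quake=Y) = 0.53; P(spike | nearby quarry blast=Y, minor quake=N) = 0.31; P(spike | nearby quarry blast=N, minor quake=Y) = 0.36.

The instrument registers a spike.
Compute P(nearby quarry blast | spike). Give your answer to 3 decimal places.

Enumerate the 4 (nearby quarry blast, minor quake) configurations and weight by the priors:
  P(spike) = 0.06·0.76·0.68 + 0.36·0.76·0.32 + 0.31·0.24·0.68 + 0.53·0.24·0.32
        = 0.031008 + 0.087552 + 0.050592 + 0.040704 = 0.209856
The terms with nearby quarry blast present sum to 0.091296, so
  P(nearby quarry blast | spike) = 0.091296 / 0.209856 ≈ 0.435

P(nearby quarry blast | spike) ≈ 0.435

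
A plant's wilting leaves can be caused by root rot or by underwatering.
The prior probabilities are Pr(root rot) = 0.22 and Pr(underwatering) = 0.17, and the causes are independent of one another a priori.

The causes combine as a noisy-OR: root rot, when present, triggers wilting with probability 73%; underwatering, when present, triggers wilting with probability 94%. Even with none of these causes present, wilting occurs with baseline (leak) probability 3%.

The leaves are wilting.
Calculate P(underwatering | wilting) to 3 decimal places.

Under noisy-OR, P(wilting | causes) = 1 − (1−0.03)·∏(1−qᵢ) over the active causes.
For the numerator, keep only underwatering=true terms: 0.124883 + 0.036812 = 0.161695
The normalizing constant is 0.03·0.78·0.83 + 0.9418·0.78·0.17 + 0.7381·0.22·0.83 + 0.984286·0.22·0.17 = 0.315894
Posterior = 0.161695 / 0.315894 ≈ 0.512

P(underwatering | wilting) ≈ 0.512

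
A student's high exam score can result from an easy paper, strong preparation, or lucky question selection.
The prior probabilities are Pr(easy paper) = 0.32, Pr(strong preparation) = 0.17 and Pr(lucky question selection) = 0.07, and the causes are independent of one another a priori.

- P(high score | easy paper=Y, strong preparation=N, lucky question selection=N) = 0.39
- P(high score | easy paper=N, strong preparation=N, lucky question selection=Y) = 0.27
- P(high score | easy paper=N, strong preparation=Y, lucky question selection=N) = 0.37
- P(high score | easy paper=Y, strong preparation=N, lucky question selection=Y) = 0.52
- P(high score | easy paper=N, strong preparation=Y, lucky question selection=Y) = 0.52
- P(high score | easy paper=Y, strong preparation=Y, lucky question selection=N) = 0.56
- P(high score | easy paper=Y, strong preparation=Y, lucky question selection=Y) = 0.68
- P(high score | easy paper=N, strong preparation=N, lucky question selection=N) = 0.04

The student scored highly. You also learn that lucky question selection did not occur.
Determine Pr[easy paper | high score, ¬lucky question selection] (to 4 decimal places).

Pr[easy paper | high score, ¬lucky question selection] ≈ 0.6723

P(high score | ¬lucky question selection) = 0.04*0.68*0.83 + 0.37*0.68*0.17 + 0.39*0.32*0.83 + 0.56*0.32*0.17 = 0.022576 + 0.042772 + 0.103584 + 0.030464 = 0.199396
The easy paper-present share is 0.103584 + 0.030464 = 0.134048.
P(easy paper | high score, ¬lucky question selection) = 0.134048 / 0.199396 ≈ 0.6723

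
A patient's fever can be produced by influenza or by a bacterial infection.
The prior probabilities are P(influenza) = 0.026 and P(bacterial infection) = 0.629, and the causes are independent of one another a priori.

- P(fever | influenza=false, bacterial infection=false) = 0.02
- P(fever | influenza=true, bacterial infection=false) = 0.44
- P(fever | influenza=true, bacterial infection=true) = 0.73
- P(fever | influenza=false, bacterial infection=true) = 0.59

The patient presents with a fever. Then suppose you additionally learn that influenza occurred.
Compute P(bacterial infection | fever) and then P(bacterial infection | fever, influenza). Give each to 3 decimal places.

P(bacterial infection | fever) ≈ 0.970; P(bacterial infection | fever, influenza) ≈ 0.738

Weight on bacterial infection=true, given the evidence: 0.361461 + 0.011938 = 0.373399
Normalizer over all consistent configurations: 0.02×0.974×0.371 + 0.59×0.974×0.629 + 0.44×0.026×0.371 + 0.73×0.026×0.629 = 0.384870
P(bacterial infection | fever) = 0.373399/0.384870 ≈ 0.970

With the extra evidence:
For the numerator, keep only bacterial infection=true terms: 0.73*0.629 = 0.459170
Normalizer over all consistent configurations: 0.44*0.371 + 0.73*0.629 = 0.622410
P(bacterial infection | fever, influenza) = 0.459170/0.622410 ≈ 0.738
Conditioning on influenza lowers the posterior on bacterial infection: the classic explaining-away effect in a common-effect structure.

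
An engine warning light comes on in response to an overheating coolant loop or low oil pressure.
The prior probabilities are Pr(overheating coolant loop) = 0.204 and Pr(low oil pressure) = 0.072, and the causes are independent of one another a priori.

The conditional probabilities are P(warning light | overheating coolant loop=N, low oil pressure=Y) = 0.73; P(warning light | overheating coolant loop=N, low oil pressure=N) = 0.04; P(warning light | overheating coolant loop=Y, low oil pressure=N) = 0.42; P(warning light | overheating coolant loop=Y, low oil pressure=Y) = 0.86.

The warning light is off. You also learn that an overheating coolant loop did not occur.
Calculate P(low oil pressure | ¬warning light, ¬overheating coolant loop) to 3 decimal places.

P(¬warning light | ¬overheating coolant loop) = 0.96×0.928 + 0.27×0.072 = 0.890880 + 0.019440 = 0.910320
Of this, 0.019440 comes from 0.27×0.072 (the low oil pressure=true cases).
P(low oil pressure | ¬warning light, ¬overheating coolant loop) = 0.019440 / 0.910320 ≈ 0.021

P(low oil pressure | ¬warning light, ¬overheating coolant loop) ≈ 0.021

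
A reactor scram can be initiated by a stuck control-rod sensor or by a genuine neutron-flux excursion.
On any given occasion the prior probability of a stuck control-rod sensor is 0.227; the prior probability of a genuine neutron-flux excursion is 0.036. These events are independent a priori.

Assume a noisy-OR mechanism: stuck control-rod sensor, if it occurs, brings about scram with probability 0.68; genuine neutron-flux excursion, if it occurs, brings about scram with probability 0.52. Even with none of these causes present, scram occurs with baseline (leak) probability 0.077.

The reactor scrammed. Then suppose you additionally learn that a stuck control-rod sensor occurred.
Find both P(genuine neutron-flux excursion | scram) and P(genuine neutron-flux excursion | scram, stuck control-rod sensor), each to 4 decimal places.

Under noisy-OR, P(scram | causes) = 1 − (1−0.077)·∏(1−qᵢ) over the active causes.
Numerator (weight on configurations with genuine neutron-flux excursion): 0.015499 + 0.007013 = 0.022512
Denominator P(scram): 0.077*0.773*0.964 + 0.55696*0.773*0.036 + 0.70464*0.227*0.964 + 0.858227*0.227*0.036 = 0.234085
Posterior = 0.022512 / 0.234085 ≈ 0.0962

With the extra evidence:
For the numerator, keep only genuine neutron-flux excursion=true terms: 0.858227×0.036 = 0.030896
Normalizer over all consistent configurations: 0.70464×0.964 + 0.858227×0.036 = 0.710169
P(genuine neutron-flux excursion | scram, stuck control-rod sensor) = 0.030896/0.710169 ≈ 0.0435
Conditioning on stuck control-rod sensor lowers the posterior on genuine neutron-flux excursion: the classic explaining-away effect in a common-effect structure.

P(genuine neutron-flux excursion | scram) ≈ 0.0962; P(genuine neutron-flux excursion | scram, stuck control-rod sensor) ≈ 0.0435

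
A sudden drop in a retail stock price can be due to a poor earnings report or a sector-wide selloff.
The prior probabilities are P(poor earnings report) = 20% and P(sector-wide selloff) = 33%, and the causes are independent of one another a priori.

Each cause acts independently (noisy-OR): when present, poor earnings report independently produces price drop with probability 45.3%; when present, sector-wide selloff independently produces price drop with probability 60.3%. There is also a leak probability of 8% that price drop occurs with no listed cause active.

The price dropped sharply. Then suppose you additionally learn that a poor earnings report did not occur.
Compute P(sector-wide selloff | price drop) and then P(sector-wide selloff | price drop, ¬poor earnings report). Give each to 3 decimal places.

P(sector-wide selloff | price drop) ≈ 0.668; P(sector-wide selloff | price drop, ¬poor earnings report) ≈ 0.796

Under noisy-OR, P(price drop | causes) = 1 − (1−0.08)·∏(1−qᵢ) over the active causes.
By total probability over the 4 (poor earnings report, sector-wide selloff) configurations:
  P(price drop) = 0.08·0.8·0.67 + 0.63476·0.8·0.33 + 0.49676·0.2·0.67 + 0.800214·0.2·0.33
        = 0.042880 + 0.167577 + 0.066566 + 0.052814 = 0.329837
The terms with sector-wide selloff present sum to 0.220391, so
  P(sector-wide selloff | price drop) = 0.220391 / 0.329837 ≈ 0.668

Now also conditioning on poor earnings report≠true:
Weight on sector-wide selloff=true, given the evidence: 0.63476·0.33 = 0.209471
Normalizer over all consistent configurations: 0.08·0.67 + 0.63476·0.33 = 0.263071
Posterior = 0.209471 / 0.263071 ≈ 0.796
With poor earnings report excluded, sector-wide selloff must carry more of the explanatory weight for the price drop.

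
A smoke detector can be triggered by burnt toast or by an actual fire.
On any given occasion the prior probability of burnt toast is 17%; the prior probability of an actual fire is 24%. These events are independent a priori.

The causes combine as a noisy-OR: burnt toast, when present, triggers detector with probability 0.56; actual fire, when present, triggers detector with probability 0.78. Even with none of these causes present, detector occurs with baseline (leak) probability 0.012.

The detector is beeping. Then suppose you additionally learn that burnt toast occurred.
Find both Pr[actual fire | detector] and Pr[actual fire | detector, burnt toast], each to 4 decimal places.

Under noisy-OR, P(detector | causes) = 1 − (1−0.012)·∏(1−qᵢ) over the active causes.
P(detector) = 0.012×0.83×0.76 + 0.78264×0.83×0.24 + 0.56528×0.17×0.76 + 0.904362×0.17×0.24 = 0.007570 + 0.155902 + 0.073034 + 0.036898 = 0.273404
Of this, 0.192800 comes from 0.155902 + 0.036898 (the actual fire=true cases).
So P(actual fire | detector) = 0.192800/0.273404 ≈ 0.7052.

With the extra evidence:
Sum P(detector|·) weighted by the priors over both values of actual fire:
  P(detector | burnt toast) = 0.56528·0.76 + 0.904362·0.24
        = 0.429613 + 0.217047 = 0.646660
Configurations with actual fire contribute 0.217047, so
  P(actual fire | detector, burnt toast) = 0.217047 / 0.646660 ≈ 0.3356
This is intercausal reasoning (explaining away): once burnt toast accounts for the detector, actual fire becomes less likely.

Pr[actual fire | detector] ≈ 0.7052; Pr[actual fire | detector, burnt toast] ≈ 0.3356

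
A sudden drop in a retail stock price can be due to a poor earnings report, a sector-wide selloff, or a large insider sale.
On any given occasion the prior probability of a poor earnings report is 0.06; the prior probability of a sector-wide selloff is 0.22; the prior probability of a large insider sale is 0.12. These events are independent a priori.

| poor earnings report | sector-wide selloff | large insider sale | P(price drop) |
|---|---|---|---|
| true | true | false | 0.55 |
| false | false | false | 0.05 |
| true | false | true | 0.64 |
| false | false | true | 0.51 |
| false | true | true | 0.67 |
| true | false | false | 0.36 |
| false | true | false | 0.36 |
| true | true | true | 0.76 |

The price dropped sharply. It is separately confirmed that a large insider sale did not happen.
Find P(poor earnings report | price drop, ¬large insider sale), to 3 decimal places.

P(poor earnings report | price drop, ¬large insider sale) ≈ 0.178

Weight on poor earnings report=true, given the evidence: 0.016848 + 0.007260 = 0.024108
Normalizer over all consistent configurations: 0.05·0.94·0.78 + 0.36·0.94·0.22 + 0.36·0.06·0.78 + 0.55·0.06·0.22 = 0.135216
P(poor earnings report | price drop, ¬large insider sale) = 0.024108/0.135216 ≈ 0.178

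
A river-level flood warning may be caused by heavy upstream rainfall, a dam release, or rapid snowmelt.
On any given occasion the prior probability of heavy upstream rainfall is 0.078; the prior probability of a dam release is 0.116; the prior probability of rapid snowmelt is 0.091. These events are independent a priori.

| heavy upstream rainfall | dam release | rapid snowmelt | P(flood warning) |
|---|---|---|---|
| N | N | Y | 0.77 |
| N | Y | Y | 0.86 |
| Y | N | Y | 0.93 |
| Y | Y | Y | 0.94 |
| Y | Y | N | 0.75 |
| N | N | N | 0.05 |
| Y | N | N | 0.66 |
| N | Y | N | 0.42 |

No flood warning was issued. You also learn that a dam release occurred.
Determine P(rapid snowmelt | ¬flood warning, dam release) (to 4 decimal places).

P(rapid snowmelt | ¬flood warning, dam release) ≈ 0.0236

By total probability over the 4 (heavy upstream rainfall, rapid snowmelt) configurations:
  P(¬flood warning | dam release) = 0.58·0.922·0.909 + 0.14·0.922·0.091 + 0.25·0.078·0.909 + 0.06·0.078·0.091
        = 0.486097 + 0.011746 + 0.017726 + 0.000426 = 0.515995
Keeping only the rapid snowmelt-present terms gives 0.012172, so
  P(rapid snowmelt | ¬flood warning, dam release) = 0.012172 / 0.515995 ≈ 0.0236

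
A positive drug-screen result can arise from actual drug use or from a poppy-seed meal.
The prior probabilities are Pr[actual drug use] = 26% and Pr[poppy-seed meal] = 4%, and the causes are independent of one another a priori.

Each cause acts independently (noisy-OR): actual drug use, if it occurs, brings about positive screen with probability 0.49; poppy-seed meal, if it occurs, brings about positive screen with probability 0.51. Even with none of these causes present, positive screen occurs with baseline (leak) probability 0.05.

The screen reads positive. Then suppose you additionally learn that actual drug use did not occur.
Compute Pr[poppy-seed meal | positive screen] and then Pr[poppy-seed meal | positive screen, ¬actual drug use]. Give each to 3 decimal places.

Under noisy-OR, P(positive screen | causes) = 1 − (1−0.05)·∏(1−qᵢ) over the active causes.
P(positive screen) = 0.05·0.74·0.96 + 0.5345·0.74·0.04 + 0.5155·0.26·0.96 + 0.762595·0.26·0.04 = 0.035520 + 0.015821 + 0.128669 + 0.007931 = 0.187941
Of this, 0.023752 comes from 0.015821 + 0.007931 (the poppy-seed meal=true cases).
Hence the posterior is 0.023752/0.187941 ≈ 0.126.

Now condition on the additional information:
P(positive screen | ¬actual drug use) = 0.05×0.96 + 0.5345×0.04 = 0.048000 + 0.021380 = 0.069380
Of this, 0.021380 comes from 0.5345×0.04 (the poppy-seed meal=true cases).
Hence the posterior is 0.021380/0.069380 ≈ 0.308.

Pr[poppy-seed meal | positive screen] ≈ 0.126; Pr[poppy-seed meal | positive screen, ¬actual drug use] ≈ 0.308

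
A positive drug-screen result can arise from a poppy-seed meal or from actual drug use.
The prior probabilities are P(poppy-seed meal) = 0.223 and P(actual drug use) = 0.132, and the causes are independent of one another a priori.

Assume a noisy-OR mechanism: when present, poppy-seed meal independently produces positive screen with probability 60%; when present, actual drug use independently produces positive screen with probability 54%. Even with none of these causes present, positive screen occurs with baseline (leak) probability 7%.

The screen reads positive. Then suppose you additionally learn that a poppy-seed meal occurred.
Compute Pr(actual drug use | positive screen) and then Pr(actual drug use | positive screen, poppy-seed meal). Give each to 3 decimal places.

Pr(actual drug use | positive screen) ≈ 0.330; Pr(actual drug use | positive screen, poppy-seed meal) ≈ 0.167

Under noisy-OR, P(positive screen | causes) = 1 − (1−0.07)·∏(1−qᵢ) over the active causes.
P(positive screen) = 0.07*0.777*0.868 + 0.5722*0.777*0.132 + 0.628*0.223*0.868 + 0.82888*0.223*0.132 = 0.047211 + 0.058687 + 0.121558 + 0.024399 = 0.251855
The actual drug use-present share is 0.058687 + 0.024399 = 0.083086.
So P(actual drug use | positive screen) = 0.083086/0.251855 ≈ 0.330.

Now also conditioning on poppy-seed meal=true:
P(positive screen | poppy-seed meal) = 0.628·0.868 + 0.82888·0.132 = 0.545104 + 0.109412 = 0.654516
Of this, 0.109412 comes from 0.82888·0.132 (the actual drug use=true cases).
Hence the posterior is 0.109412/0.654516 ≈ 0.167.
Conditioning on poppy-seed meal lowers the posterior on actual drug use: the classic explaining-away effect in a common-effect structure.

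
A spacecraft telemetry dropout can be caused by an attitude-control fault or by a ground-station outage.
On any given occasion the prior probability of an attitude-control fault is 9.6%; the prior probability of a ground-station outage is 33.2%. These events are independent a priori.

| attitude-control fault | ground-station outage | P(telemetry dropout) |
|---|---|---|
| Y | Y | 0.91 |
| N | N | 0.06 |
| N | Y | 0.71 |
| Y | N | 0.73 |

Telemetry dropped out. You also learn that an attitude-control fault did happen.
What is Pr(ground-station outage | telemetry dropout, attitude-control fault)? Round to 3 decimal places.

Pr(ground-station outage | telemetry dropout, attitude-control fault) ≈ 0.383

P(telemetry dropout | attitude-control fault) = 0.73·0.668 + 0.91·0.332 = 0.487640 + 0.302120 = 0.789760
Restricting to configurations with ground-station outage present: 0.91·0.332 = 0.302120.
So P(ground-station outage | telemetry dropout, attitude-control fault) = 0.302120/0.789760 ≈ 0.383.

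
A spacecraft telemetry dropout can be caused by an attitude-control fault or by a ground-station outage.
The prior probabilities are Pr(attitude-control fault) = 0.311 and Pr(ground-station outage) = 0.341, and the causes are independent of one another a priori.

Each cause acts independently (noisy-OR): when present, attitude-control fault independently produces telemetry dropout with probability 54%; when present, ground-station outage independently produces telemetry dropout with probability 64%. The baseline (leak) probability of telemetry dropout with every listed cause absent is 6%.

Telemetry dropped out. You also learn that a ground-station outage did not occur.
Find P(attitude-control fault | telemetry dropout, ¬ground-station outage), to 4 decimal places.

Under noisy-OR, P(telemetry dropout | causes) = 1 − (1−0.06)·∏(1−qᵢ) over the active causes.
Sum P(telemetry dropout|·) weighted by the priors over both values of attitude-control fault:
  P(telemetry dropout | ¬ground-station outage) = 0.06×0.689 + 0.5676×0.311
        = 0.041340 + 0.176524 = 0.217864
Configurations with attitude-control fault contribute 0.176524, so
  P(attitude-control fault | telemetry dropout, ¬ground-station outage) = 0.176524 / 0.217864 ≈ 0.8102

P(attitude-control fault | telemetry dropout, ¬ground-station outage) ≈ 0.8102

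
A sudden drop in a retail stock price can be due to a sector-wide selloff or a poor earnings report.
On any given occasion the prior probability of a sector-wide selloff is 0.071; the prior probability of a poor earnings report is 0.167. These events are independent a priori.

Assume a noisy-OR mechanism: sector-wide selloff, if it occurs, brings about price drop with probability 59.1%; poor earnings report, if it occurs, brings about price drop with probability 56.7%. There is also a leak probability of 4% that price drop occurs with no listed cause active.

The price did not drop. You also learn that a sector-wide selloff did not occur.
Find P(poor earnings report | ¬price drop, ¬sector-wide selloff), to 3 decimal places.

Under noisy-OR, P(price drop | causes) = 1 − (1−0.04)·∏(1−qᵢ) over the active causes.
By total probability over both values of poor earnings report:
  P(¬price drop | ¬sector-wide selloff) = 0.96×0.833 + 0.41568×0.167
        = 0.799680 + 0.069419 = 0.869099
The terms with poor earnings report present sum to 0.069419, so
  P(poor earnings report | ¬price drop, ¬sector-wide selloff) = 0.069419 / 0.869099 ≈ 0.080

P(poor earnings report | ¬price drop, ¬sector-wide selloff) ≈ 0.080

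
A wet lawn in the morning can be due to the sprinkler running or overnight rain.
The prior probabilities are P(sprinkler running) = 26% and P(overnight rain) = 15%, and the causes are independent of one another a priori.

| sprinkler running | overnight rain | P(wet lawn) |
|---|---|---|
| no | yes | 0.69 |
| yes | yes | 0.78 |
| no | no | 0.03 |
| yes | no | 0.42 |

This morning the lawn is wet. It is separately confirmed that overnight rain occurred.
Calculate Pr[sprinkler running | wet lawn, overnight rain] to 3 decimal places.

P(wet lawn | overnight rain) = 0.69·0.74 + 0.78·0.26 = 0.510600 + 0.202800 = 0.713400
The sprinkler running-present share is 0.78·0.26 = 0.202800.
So P(sprinkler running | wet lawn, overnight rain) = 0.202800/0.713400 ≈ 0.284.

Pr[sprinkler running | wet lawn, overnight rain] ≈ 0.284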